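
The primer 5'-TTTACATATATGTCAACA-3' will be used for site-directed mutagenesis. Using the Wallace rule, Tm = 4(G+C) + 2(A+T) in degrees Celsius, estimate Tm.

Scanning the sequence gives G=1, T=7, C=3, A=7.
AT pairs contribute 14, GC pairs contribute 4.
Tm = 2×14 + 4×4 = 44°C

44°C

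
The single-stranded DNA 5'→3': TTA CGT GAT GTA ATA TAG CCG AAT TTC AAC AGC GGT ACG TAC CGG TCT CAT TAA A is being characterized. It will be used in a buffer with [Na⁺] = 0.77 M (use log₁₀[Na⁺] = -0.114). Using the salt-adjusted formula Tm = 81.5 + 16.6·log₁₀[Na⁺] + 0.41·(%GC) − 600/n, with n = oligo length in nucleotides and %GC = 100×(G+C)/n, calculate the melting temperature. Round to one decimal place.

Length n = 55. Scanning the sequence gives A=17, G=11, C=11, T=16.
G+C = 22, so %GC = 22/55 × 100 = 40%
Salt term: 16.6 × (-0.114) = -1.892
GC term: 0.41 × 40 = 16.4; length term: −600/55 = −10.909
Tm = 81.5 + (-1.892) + 16.4 − 10.909 = 85.099 → 85.1°C

85.1°C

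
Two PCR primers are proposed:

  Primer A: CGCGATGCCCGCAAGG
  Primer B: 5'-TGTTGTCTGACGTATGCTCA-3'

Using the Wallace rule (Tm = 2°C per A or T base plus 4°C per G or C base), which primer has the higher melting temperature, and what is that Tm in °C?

Primer A: A+T=4, G+C=12 → Tm = 2(4)+4(12) = 56°C
Primer B: A+T=11, G+C=9 → Tm = 2(11)+4(9) = 58°C
56°C vs 58°C → primer B is higher.

Primer B, 58°C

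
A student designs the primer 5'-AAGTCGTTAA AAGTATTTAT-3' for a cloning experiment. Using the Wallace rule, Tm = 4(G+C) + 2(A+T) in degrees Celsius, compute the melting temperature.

C=1, A=8, G=3, T=8
So N_AT = 16 and N_GC = 4.
Tm = 2(16) + 4(4) = 32 + 16 = 48°C

48°C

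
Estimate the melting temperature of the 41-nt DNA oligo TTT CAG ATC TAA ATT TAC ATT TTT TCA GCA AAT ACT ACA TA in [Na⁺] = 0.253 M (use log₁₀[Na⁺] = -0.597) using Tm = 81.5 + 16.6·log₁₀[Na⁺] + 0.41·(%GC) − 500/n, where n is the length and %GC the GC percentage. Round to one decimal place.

68.4°C

Length n = 41. Base counts: A=15, G=2, C=7, T=17
G+C = 9, so %GC = 9/41 × 100 = 21.951%
Salt term: 16.6 × (-0.597) = -9.91
GC term: 0.41 × 21.951 = 9; length term: −500/41 = −12.195
Tm = 81.5 + (-9.91) + 9 − 12.195 = 68.395 → 68.4°C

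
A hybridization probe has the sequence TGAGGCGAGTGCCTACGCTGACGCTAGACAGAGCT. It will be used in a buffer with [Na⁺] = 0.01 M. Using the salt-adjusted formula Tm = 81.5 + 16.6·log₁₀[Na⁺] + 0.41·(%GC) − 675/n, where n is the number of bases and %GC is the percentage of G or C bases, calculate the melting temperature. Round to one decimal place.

53.6°C

Length n = 35. Scanning the sequence gives A=8, C=9, T=6, G=12.
G+C = 21, so %GC = 21/35 × 100 = 60%
Salt term: 16.6 × (-2) = -33.2
GC term: 0.41 × 60 = 24.6; length term: −675/35 = −19.286
Tm = 81.5 + (-33.2) + 24.6 − 19.286 = 53.614 → 53.6°C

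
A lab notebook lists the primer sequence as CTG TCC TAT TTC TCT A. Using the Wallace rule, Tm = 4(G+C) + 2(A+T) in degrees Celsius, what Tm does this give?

A=2, G=1, C=5, T=8
AT pairs contribute 10, GC pairs contribute 6.
Tm = 4·6 + 2·10 = 24 + 20 = 44°C

44°C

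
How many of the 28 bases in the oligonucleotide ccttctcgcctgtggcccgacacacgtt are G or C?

C=12, G=6, A=3, T=7
G+C = 6 + 12 = 18

18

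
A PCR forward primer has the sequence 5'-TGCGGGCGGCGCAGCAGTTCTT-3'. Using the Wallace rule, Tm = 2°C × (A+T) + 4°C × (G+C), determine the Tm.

Base counts: C=6, A=2, G=9, T=5
So N_AT = 7 and N_GC = 15.
Tm = 4·15 + 2·7 = 60 + 14 = 74°C

74°C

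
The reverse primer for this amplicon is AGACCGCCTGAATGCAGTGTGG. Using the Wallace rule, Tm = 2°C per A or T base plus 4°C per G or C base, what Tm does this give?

70°C

Base counts: G=8, C=5, A=5, T=4
So N_AT = 9 and N_GC = 13.
Tm = 4·13 + 2·9 = 52 + 18 = 70°C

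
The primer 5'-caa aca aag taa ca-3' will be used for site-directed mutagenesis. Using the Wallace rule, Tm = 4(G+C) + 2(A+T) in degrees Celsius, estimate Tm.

36°C

T=1, A=9, C=3, G=1
A+T = 10, G+C = 4
Tm = 2(10) + 4(4) = 20 + 16 = 36°C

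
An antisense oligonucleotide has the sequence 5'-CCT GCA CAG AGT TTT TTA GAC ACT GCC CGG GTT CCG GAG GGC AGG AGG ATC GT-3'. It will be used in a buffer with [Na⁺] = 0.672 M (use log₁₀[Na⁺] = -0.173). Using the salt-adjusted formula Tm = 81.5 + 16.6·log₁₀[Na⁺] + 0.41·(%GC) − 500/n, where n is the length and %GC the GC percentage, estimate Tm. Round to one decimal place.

Length n = 53. Scanning the sequence gives C=13, A=10, T=12, G=18.
G+C = 31, so %GC = 31/53 × 100 = 58.491%
Salt term: 16.6 × (-0.173) = -2.872
GC term: 0.41 × 58.491 = 23.981; length term: −500/53 = −9.434
Tm = 81.5 + (-2.872) + 23.981 − 9.434 = 93.175 → 93.2°C

93.2°C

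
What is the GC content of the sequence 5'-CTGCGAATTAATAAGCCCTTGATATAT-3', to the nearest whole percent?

33%

Scanning the sequence gives G=4, A=9, C=5, T=9.
G+C = 4 + 5 = 9 out of 27 bases
%GC = 9/27 × 100 = 33.33% ≈ 33%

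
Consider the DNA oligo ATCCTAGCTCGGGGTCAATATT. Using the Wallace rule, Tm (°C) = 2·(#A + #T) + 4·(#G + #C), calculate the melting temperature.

Base counts: G=5, C=5, T=7, A=5
So N_AT = 12 and N_GC = 10.
Tm = 2(12) + 4(10) = 24 + 40 = 64°C

64°C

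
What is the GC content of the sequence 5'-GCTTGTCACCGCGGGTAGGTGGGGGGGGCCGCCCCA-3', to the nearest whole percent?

Scanning the sequence gives C=11, T=5, G=17, A=3.
G+C = 17 + 11 = 28 out of 36 bases
%GC = 28/36 × 100 = 77.78% ≈ 78%

78%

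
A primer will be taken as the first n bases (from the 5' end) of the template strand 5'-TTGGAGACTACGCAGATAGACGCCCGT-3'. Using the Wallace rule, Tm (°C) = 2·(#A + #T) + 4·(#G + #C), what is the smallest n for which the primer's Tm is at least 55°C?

First 18 bases: TTGGAGACTACGCAGATA → Tm = 52°C (< 55°C)
First 19 bases: TTGGAGACTACGCAGATAG → Tm = 56°C (≥ 55°C)
Each additional base adds 2°C (A/T) or 4°C (G/C), so Tm is non-decreasing in n; n = 19 is the first length to reach 55°C.

n = 19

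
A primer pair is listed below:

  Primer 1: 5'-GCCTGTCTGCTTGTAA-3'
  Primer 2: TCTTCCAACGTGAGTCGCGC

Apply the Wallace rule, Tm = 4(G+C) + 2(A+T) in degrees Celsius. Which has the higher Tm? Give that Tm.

Primer 2, 64°C

Primer 1: A+T=8, G+C=8 → Tm = 2(8)+4(8) = 48°C
Primer 2: A+T=8, G+C=12 → Tm = 2(8)+4(12) = 64°C
48°C vs 64°C → primer 2 is higher.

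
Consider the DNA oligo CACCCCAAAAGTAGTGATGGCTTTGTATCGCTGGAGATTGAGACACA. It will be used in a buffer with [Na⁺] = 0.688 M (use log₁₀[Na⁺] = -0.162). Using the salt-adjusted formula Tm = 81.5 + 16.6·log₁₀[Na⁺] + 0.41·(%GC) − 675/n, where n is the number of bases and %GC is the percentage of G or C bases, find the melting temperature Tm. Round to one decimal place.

83.6°C

Length n = 47. Counting bases: C=10, T=11, A=14, G=12
G+C = 22, so %GC = 22/47 × 100 = 46.809%
Salt term: 16.6 × (-0.162) = -2.689
GC term: 0.41 × 46.809 = 19.192; length term: −675/47 = −14.362
Tm = 81.5 + (-2.689) + 19.192 − 14.362 = 83.641 → 83.6°C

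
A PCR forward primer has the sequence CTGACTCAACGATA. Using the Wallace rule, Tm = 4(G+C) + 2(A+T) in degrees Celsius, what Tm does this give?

40°C

Base counts: G=2, T=3, C=4, A=5
A+T = 8, G+C = 6
Tm = 2×8 + 4×6 = 40°C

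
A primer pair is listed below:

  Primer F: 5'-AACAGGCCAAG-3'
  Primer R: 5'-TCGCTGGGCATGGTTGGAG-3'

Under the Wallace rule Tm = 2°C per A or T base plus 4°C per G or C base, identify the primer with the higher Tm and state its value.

Primer F: A+T=5, G+C=6 → Tm = 2(5)+4(6) = 34°C
Primer R: A+T=7, G+C=12 → Tm = 2(7)+4(12) = 62°C
34°C vs 62°C → primer R is higher.

Primer R, 62°C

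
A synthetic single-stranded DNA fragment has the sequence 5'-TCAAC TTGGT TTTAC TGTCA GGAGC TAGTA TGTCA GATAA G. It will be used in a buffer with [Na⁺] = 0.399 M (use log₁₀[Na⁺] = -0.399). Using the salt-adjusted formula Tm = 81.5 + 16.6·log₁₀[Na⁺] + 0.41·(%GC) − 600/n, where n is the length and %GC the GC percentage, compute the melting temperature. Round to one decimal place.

Length n = 41. Base counts: G=10, T=14, C=6, A=11
G+C = 16, so %GC = 16/41 × 100 = 39.024%
Salt term: 16.6 × (-0.399) = -6.623
GC term: 0.41 × 39.024 = 16; length term: −600/41 = −14.634
Tm = 81.5 + (-6.623) + 16 − 14.634 = 76.243 → 76.2°C

76.2°C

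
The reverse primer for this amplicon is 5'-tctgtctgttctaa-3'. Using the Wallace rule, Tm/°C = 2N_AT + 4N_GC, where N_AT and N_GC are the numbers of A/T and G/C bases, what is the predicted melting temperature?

Counting bases: G=2, A=2, C=3, T=7
A+T = 9, G+C = 5
Tm = 2(9) + 4(5) = 18 + 20 = 38°C

38°C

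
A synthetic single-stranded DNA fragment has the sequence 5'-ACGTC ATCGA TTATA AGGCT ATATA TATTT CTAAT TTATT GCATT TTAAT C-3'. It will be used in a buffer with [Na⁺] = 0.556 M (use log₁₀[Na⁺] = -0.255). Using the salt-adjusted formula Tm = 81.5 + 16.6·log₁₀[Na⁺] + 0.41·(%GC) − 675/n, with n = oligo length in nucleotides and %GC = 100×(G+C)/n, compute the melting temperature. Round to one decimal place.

73.7°C

Length n = 51. Scanning the sequence gives C=7, G=5, A=16, T=23.
G+C = 12, so %GC = 12/51 × 100 = 23.529%
Salt term: 16.6 × (-0.255) = -4.233
GC term: 0.41 × 23.529 = 9.647; length term: −675/51 = −13.235
Tm = 81.5 + (-4.233) + 9.647 − 13.235 = 73.679 → 73.7°C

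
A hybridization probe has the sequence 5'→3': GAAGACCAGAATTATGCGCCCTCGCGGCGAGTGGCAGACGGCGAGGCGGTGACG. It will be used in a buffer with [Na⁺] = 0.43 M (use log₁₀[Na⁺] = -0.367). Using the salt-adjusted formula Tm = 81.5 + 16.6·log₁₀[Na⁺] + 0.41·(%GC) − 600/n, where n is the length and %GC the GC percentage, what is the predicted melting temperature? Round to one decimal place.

Length n = 54. Counting bases: A=12, C=14, G=22, T=6
G+C = 36, so %GC = 36/54 × 100 = 66.667%
Salt term: 16.6 × (-0.367) = -6.092
GC term: 0.41 × 66.667 = 27.333; length term: −600/54 = −11.111
Tm = 81.5 + (-6.092) + 27.333 − 11.111 = 91.63 → 91.6°C

91.6°C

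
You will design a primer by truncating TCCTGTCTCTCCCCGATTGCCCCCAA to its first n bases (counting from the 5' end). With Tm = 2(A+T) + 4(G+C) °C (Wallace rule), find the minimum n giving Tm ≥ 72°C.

n = 22

First 21 bases: TCCTGTCTCTCCCCGATTGCC → Tm = 68°C (< 72°C)
First 22 bases: TCCTGTCTCTCCCCGATTGCCC → Tm = 72°C (≥ 72°C)
Since every base adds ≥2°C, Tm only increases with n, so the threshold is first crossed at n = 22.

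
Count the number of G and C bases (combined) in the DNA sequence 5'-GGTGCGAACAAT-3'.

Scanning the sequence gives A=4, T=2, C=2, G=4.
Total G or C: 4 + 2 = 6

6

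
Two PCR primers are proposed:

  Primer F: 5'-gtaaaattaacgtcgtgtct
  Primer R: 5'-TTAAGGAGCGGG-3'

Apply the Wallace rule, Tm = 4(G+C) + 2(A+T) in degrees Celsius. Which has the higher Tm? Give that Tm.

Primer F, 54°C

Primer F: A+T=13, G+C=7 → Tm = 2(13)+4(7) = 54°C
Primer R: A+T=5, G+C=7 → Tm = 2(5)+4(7) = 38°C
54°C vs 38°C → primer F is higher.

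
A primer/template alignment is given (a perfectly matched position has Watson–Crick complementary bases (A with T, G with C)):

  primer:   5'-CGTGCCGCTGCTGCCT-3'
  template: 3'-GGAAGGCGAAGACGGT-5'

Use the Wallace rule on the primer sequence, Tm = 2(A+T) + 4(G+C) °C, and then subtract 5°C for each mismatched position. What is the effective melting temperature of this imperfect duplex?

36°C

Primer base counts: A=0, T=4, G=5, C=7 → A+T=4, G+C=12
Perfect-match Tm = 2(4) + 4(12) = 8 + 48 = 56°C
Mismatches (positions where the bases are not complementary): 4 (at positions 2, 4, 10, 16)
Effective Tm = 56 − 4×5 = 56 − 20 = 36°C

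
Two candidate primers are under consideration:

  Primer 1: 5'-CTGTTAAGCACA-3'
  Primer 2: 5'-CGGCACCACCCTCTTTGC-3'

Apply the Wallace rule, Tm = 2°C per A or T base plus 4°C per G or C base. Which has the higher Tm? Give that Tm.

Primer 1: A+T=7, G+C=5 → Tm = 2(7)+4(5) = 34°C
Primer 2: A+T=6, G+C=12 → Tm = 2(6)+4(12) = 60°C
34°C vs 60°C → primer 2 is higher.

Primer 2, 60°C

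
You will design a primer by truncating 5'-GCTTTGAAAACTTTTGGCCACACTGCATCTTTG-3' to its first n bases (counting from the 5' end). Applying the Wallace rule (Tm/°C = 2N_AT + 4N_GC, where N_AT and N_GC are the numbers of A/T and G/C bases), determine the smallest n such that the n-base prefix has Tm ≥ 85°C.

First 29 bases: GCTTTGAAAACTTTTGGCCACACTGCATC → Tm = 84°C (< 85°C)
First 30 bases: GCTTTGAAAACTTTTGGCCACACTGCATCT → Tm = 86°C (≥ 85°C)
Each additional base adds 2°C (A/T) or 4°C (G/C), so Tm is non-decreasing in n; n = 30 is the first length to reach 85°C.

n = 30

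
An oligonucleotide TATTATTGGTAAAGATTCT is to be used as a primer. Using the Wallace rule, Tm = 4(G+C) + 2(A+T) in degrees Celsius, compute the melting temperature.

Base counts: A=6, C=1, T=9, G=3
So N_AT = 15 and N_GC = 4.
Tm = 2(15) + 4(4) = 30 + 16 = 46°C

46°C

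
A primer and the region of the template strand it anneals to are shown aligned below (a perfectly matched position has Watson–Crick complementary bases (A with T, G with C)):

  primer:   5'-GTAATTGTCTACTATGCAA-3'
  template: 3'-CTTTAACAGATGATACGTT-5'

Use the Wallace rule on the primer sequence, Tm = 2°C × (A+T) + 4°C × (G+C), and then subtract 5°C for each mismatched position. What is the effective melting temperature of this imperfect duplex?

45°C

Primer base counts: A=6, T=7, G=3, C=3 → A+T=13, G+C=6
Perfect-match Tm = 2(13) + 4(6) = 26 + 24 = 50°C
Mismatches (positions where the bases are not complementary): 1 (at position 2)
Effective Tm = 50 − 1×5 = 50 − 5 = 45°C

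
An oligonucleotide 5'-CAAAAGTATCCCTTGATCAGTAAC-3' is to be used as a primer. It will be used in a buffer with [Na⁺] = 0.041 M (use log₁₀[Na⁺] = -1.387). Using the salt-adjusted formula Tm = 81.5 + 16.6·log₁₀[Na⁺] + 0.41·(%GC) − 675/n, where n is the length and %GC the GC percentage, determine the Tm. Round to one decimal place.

Length n = 24. Counting bases: G=3, T=6, C=6, A=9
G+C = 9, so %GC = 9/24 × 100 = 37.5%
Salt term: 16.6 × (-1.387) = -23.024
GC term: 0.41 × 37.5 = 15.375; length term: −675/24 = −28.125
Tm = 81.5 + (-23.024) + 15.375 − 28.125 = 45.726 → 45.7°C

45.7°C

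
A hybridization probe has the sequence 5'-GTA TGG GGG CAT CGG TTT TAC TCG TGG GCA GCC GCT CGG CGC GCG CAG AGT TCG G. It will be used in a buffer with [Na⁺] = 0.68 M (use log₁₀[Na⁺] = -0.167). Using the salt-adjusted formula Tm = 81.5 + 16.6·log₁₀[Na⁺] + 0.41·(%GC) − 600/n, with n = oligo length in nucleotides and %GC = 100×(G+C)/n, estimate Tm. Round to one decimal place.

Length n = 55. T=12, G=23, C=14, A=6
G+C = 37, so %GC = 37/55 × 100 = 67.273%
Salt term: 16.6 × (-0.167) = -2.772
GC term: 0.41 × 67.273 = 27.582; length term: −600/55 = −10.909
Tm = 81.5 + (-2.772) + 27.582 − 10.909 = 95.401 → 95.4°C

95.4°C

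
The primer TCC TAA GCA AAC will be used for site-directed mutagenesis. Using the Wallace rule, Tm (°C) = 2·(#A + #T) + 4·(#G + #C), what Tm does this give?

34°C

Base counts: T=2, A=5, C=4, G=1
AT pairs contribute 7, GC pairs contribute 5.
Tm = 2(7) + 4(5) = 14 + 20 = 34°C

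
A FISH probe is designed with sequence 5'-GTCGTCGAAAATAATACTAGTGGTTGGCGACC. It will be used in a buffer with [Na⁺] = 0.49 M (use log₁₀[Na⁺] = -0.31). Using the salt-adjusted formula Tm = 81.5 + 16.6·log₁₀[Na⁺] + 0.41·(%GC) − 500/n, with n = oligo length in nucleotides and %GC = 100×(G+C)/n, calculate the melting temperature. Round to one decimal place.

Length n = 32. Scanning the sequence gives G=9, A=9, T=8, C=6.
G+C = 15, so %GC = 15/32 × 100 = 46.875%
Salt term: 16.6 × (-0.31) = -5.146
GC term: 0.41 × 46.875 = 19.219; length term: −500/32 = −15.625
Tm = 81.5 + (-5.146) + 19.219 − 15.625 = 79.948 → 79.9°C

79.9°C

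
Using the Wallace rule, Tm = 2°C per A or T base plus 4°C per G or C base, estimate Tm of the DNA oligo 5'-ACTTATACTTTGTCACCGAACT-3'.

60°C

Counting bases: G=2, T=8, A=6, C=6
AT pairs contribute 14, GC pairs contribute 8.
Tm = 2(14) + 4(8) = 28 + 32 = 60°C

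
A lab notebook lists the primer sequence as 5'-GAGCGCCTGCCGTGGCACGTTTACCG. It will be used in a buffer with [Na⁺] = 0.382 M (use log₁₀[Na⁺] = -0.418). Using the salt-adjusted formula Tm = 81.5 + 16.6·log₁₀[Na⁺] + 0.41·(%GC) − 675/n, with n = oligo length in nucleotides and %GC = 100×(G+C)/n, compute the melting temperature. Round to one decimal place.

77.0°C

Length n = 26. Base counts: C=9, T=5, A=3, G=9
G+C = 18, so %GC = 18/26 × 100 = 69.231%
Salt term: 16.6 × (-0.418) = -6.939
GC term: 0.41 × 69.231 = 28.385; length term: −675/26 = −25.962
Tm = 81.5 + (-6.939) + 28.385 − 25.962 = 76.984 → 77.0°C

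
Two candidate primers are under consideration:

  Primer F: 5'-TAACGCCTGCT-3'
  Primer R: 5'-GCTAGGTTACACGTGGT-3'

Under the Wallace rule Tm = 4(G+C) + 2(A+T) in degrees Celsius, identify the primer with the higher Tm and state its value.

Primer R, 52°C

Primer F: A+T=5, G+C=6 → Tm = 2(5)+4(6) = 34°C
Primer R: A+T=8, G+C=9 → Tm = 2(8)+4(9) = 52°C
34°C vs 52°C → primer R is higher.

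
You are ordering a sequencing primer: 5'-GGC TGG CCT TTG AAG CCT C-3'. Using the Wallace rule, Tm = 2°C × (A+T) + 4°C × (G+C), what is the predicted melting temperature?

Base counts: C=6, A=2, G=6, T=5
AT pairs contribute 7, GC pairs contribute 12.
Tm = 2×7 + 4×12 = 62°C

62°C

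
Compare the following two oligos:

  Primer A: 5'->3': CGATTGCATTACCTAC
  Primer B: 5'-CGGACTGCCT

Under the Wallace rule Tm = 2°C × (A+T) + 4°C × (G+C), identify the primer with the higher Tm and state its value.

Primer A, 46°C

Primer A: A+T=9, G+C=7 → Tm = 2(9)+4(7) = 46°C
Primer B: A+T=3, G+C=7 → Tm = 2(3)+4(7) = 34°C
46°C vs 34°C → primer A is higher.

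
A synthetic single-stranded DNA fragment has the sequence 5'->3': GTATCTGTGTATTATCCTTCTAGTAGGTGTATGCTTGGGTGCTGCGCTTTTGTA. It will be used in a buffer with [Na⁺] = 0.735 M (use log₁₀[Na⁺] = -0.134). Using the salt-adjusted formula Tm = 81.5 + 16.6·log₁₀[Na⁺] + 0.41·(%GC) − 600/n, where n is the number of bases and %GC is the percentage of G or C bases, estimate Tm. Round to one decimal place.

Length n = 54. Base counts: A=7, C=8, T=24, G=15
G+C = 23, so %GC = 23/54 × 100 = 42.593%
Salt term: 16.6 × (-0.134) = -2.224
GC term: 0.41 × 42.593 = 17.463; length term: −600/54 = −11.111
Tm = 81.5 + (-2.224) + 17.463 − 11.111 = 85.628 → 85.6°C

85.6°C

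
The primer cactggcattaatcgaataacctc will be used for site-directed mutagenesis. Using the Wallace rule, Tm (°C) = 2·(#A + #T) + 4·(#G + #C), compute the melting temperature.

68°C

Scanning the sequence gives A=8, T=6, C=7, G=3.
AT pairs contribute 14, GC pairs contribute 10.
Tm = 2×14 + 4×10 = 68°C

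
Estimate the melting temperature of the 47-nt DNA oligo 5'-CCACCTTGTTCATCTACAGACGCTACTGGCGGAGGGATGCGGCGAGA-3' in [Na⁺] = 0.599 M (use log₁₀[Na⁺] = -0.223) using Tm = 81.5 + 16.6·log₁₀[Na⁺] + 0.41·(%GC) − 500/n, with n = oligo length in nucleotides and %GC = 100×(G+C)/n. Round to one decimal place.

Length n = 47. Base counts: T=9, A=10, C=13, G=15
G+C = 28, so %GC = 28/47 × 100 = 59.574%
Salt term: 16.6 × (-0.223) = -3.702
GC term: 0.41 × 59.574 = 24.425; length term: −500/47 = −10.638
Tm = 81.5 + (-3.702) + 24.425 − 10.638 = 91.585 → 91.6°C

91.6°C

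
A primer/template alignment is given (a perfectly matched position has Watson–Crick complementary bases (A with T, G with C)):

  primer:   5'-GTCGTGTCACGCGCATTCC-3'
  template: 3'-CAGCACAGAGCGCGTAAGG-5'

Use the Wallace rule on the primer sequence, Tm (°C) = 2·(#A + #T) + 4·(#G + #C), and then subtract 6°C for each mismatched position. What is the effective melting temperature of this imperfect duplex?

56°C

Primer base counts: A=2, T=5, G=5, C=7 → A+T=7, G+C=12
Perfect-match Tm = 2(7) + 4(12) = 14 + 48 = 62°C
Mismatches (positions where the bases are not complementary): 1 (at position 9)
Effective Tm = 62 − 1×6 = 62 − 6 = 56°C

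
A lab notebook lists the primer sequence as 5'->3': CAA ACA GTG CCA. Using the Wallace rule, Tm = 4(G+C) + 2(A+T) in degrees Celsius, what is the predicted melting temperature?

Counting bases: T=1, C=4, A=5, G=2
AT pairs contribute 6, GC pairs contribute 6.
Tm = 4·6 + 2·6 = 24 + 12 = 36°C

36°C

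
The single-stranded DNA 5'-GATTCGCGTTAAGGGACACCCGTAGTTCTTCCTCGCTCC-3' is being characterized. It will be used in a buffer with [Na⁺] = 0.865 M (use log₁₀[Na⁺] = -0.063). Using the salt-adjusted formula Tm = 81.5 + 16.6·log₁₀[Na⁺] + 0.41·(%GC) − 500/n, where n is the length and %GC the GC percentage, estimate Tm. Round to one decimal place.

Length n = 39. Scanning the sequence gives C=13, T=11, A=6, G=9.
G+C = 22, so %GC = 22/39 × 100 = 56.41%
Salt term: 16.6 × (-0.063) = -1.046
GC term: 0.41 × 56.41 = 23.128; length term: −500/39 = −12.821
Tm = 81.5 + (-1.046) + 23.128 − 12.821 = 90.761 → 90.8°C

90.8°C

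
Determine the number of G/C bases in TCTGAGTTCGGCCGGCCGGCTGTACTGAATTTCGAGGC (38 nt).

23

Counting bases: T=10, A=5, C=10, G=13
G+C = 13 + 10 = 23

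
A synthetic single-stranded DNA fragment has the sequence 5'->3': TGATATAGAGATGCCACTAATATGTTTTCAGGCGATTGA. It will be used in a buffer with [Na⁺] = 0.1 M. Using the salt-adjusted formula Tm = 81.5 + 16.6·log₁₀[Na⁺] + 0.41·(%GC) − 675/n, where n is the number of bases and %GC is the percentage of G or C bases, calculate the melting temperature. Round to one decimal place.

62.3°C

Length n = 39. Counting bases: G=9, T=13, C=5, A=12
G+C = 14, so %GC = 14/39 × 100 = 35.897%
Salt term: 16.6 × (-1) = -16.6
GC term: 0.41 × 35.897 = 14.718; length term: −675/39 = −17.308
Tm = 81.5 + (-16.6) + 14.718 − 17.308 = 62.31 → 62.3°C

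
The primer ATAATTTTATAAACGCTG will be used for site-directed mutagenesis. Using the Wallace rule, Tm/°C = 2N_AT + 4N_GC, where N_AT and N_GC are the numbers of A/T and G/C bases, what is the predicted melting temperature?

44°C

Counting bases: A=7, C=2, G=2, T=7
AT pairs contribute 14, GC pairs contribute 4.
Tm = 2×14 + 4×4 = 44°C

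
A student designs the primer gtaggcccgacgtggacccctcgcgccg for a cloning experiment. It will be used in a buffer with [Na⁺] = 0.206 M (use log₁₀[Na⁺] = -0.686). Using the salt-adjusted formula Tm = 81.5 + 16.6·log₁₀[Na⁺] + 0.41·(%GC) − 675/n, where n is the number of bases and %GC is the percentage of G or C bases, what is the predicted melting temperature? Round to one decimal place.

78.2°C

Length n = 28. C=12, A=3, T=3, G=10
G+C = 22, so %GC = 22/28 × 100 = 78.571%
Salt term: 16.6 × (-0.686) = -11.388
GC term: 0.41 × 78.571 = 32.214; length term: −675/28 = −24.107
Tm = 81.5 + (-11.388) + 32.214 − 24.107 = 78.219 → 78.2°C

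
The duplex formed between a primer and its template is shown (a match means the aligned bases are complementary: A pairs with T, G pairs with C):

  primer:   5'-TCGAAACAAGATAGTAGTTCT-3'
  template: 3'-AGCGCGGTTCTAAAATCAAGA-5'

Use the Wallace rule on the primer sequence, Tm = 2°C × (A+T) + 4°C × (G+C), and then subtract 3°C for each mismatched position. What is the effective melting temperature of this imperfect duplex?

Primer base counts: A=8, T=6, G=4, C=3 → A+T=14, G+C=7
Perfect-match Tm = 2(14) + 4(7) = 28 + 28 = 56°C
Mismatches (positions where the bases are not complementary): 5 (at positions 4, 5, 6, 13, 14)
Effective Tm = 56 − 5×3 = 56 − 15 = 41°C

41°C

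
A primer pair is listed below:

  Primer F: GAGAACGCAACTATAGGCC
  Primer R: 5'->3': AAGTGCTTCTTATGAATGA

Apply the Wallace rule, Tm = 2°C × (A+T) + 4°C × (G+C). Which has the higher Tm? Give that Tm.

Primer F, 58°C

Primer F: A+T=9, G+C=10 → Tm = 2(9)+4(10) = 58°C
Primer R: A+T=13, G+C=6 → Tm = 2(13)+4(6) = 50°C
58°C vs 50°C → primer F is higher.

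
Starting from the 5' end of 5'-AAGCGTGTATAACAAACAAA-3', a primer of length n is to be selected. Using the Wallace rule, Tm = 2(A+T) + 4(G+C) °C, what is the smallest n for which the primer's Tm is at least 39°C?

n = 15

First 14 bases: AAGCGTGTATAACA → Tm = 38°C (< 39°C)
First 15 bases: AAGCGTGTATAACAA → Tm = 40°C (≥ 39°C)
Since every base adds ≥2°C, Tm only increases with n, so the threshold is first crossed at n = 15.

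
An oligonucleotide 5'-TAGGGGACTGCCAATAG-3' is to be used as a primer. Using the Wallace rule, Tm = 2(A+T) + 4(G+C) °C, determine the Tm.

A=5, C=3, T=3, G=6
So N_AT = 8 and N_GC = 9.
Tm = 2(8) + 4(9) = 16 + 36 = 52°C

52°C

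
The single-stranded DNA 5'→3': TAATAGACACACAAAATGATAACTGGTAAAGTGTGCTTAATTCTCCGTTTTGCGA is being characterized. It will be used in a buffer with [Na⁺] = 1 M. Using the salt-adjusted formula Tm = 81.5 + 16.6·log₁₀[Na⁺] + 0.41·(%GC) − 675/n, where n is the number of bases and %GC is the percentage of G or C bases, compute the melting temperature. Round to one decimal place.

Length n = 55. T=17, G=10, A=19, C=9
G+C = 19, so %GC = 19/55 × 100 = 34.545%
Salt term: 16.6 × (0) = 0
GC term: 0.41 × 34.545 = 14.163; length term: −675/55 = −12.273
Tm = 81.5 + (0) + 14.163 − 12.273 = 83.39 → 83.4°C

83.4°C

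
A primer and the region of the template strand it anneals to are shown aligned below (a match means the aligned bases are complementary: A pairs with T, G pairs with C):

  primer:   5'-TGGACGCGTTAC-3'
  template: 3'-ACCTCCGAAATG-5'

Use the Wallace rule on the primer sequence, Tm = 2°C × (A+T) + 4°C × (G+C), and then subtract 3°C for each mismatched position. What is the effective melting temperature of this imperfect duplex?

Primer base counts: A=2, T=3, G=4, C=3 → A+T=5, G+C=7
Perfect-match Tm = 2(5) + 4(7) = 10 + 28 = 38°C
Mismatches (positions where the bases are not complementary): 2 (at positions 5, 8)
Effective Tm = 38 − 2×3 = 38 − 6 = 32°C

32°C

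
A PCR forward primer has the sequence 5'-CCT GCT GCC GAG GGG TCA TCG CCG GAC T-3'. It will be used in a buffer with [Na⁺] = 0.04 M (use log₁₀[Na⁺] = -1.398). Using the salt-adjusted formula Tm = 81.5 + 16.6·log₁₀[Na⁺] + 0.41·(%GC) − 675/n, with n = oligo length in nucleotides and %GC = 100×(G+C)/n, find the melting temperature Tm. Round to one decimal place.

Length n = 28. Scanning the sequence gives T=5, A=3, G=10, C=10.
G+C = 20, so %GC = 20/28 × 100 = 71.429%
Salt term: 16.6 × (-1.398) = -23.207
GC term: 0.41 × 71.429 = 29.286; length term: −675/28 = −24.107
Tm = 81.5 + (-23.207) + 29.286 − 24.107 = 63.472 → 63.5°C

63.5°C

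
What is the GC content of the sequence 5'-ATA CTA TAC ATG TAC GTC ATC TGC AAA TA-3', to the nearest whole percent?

31%

Counting bases: C=6, G=3, T=9, A=11
G+C = 3 + 6 = 9 out of 29 bases
%GC = 9/29 × 100 = 31.03% ≈ 31%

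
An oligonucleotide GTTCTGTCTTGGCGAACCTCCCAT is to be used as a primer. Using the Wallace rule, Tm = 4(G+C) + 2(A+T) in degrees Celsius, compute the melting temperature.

74°C

Scanning the sequence gives T=8, G=5, A=3, C=8.
So N_AT = 11 and N_GC = 13.
Tm = 2×11 + 4×13 = 74°C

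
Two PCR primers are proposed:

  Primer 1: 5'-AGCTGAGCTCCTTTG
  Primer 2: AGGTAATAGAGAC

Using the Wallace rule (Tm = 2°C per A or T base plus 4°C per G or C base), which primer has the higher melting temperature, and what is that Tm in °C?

Primer 1, 46°C

Primer 1: A+T=7, G+C=8 → Tm = 2(7)+4(8) = 46°C
Primer 2: A+T=8, G+C=5 → Tm = 2(8)+4(5) = 36°C
46°C vs 36°C → primer 1 is higher.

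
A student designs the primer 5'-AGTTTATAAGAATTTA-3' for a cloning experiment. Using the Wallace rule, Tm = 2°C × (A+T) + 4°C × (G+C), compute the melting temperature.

36°C

Counting bases: G=2, C=0, T=7, A=7
So N_AT = 14 and N_GC = 2.
Tm = 4·2 + 2·14 = 8 + 28 = 36°C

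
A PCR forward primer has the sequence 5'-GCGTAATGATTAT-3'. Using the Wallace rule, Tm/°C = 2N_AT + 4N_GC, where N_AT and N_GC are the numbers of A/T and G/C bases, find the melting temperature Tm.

34°C

Scanning the sequence gives T=5, A=4, G=3, C=1.
A+T = 9, G+C = 4
Tm = 2(9) + 4(4) = 18 + 16 = 34°C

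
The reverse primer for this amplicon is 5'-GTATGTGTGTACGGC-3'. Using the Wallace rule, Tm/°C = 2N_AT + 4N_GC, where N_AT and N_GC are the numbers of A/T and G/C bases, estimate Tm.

Base counts: T=5, C=2, G=6, A=2
AT pairs contribute 7, GC pairs contribute 8.
Tm = 4·8 + 2·7 = 32 + 14 = 46°C

46°C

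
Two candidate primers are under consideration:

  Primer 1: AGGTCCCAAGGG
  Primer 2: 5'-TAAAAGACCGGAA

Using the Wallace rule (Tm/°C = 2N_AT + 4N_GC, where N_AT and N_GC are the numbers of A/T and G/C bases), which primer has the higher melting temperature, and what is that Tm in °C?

Primer 1: A+T=4, G+C=8 → Tm = 2(4)+4(8) = 40°C
Primer 2: A+T=8, G+C=5 → Tm = 2(8)+4(5) = 36°C
40°C vs 36°C → primer 1 is higher.

Primer 1, 40°C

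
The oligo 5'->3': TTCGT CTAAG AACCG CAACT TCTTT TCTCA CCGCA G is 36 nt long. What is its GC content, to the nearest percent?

47%

Counting bases: C=12, A=8, T=11, G=5
G+C = 5 + 12 = 17 out of 36 bases
%GC = 17/36 × 100 = 47.22% ≈ 47%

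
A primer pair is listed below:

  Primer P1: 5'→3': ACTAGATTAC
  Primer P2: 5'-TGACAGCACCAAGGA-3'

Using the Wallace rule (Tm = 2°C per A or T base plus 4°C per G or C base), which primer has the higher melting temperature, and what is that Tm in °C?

Primer P2, 46°C

Primer P1: A+T=7, G+C=3 → Tm = 2(7)+4(3) = 26°C
Primer P2: A+T=7, G+C=8 → Tm = 2(7)+4(8) = 46°C
26°C vs 46°C → primer P2 is higher.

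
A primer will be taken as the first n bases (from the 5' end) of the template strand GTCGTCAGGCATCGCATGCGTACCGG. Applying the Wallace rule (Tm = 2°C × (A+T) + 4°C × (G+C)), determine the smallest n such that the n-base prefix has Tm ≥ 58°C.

n = 18

First 17 bases: GTCGTCAGGCATCGCAT → Tm = 54°C (< 58°C)
First 18 bases: GTCGTCAGGCATCGCATG → Tm = 58°C (≥ 58°C)
Each additional base adds 2°C (A/T) or 4°C (G/C), so Tm is non-decreasing in n; n = 18 is the first length to reach 58°C.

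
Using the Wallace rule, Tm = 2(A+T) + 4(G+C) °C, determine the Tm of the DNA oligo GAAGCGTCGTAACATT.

46°C

A=5, G=4, C=3, T=4
So N_AT = 9 and N_GC = 7.
Tm = 4·7 + 2·9 = 28 + 18 = 46°C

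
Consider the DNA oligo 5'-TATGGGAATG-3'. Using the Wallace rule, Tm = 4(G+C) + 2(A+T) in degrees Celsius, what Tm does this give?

28°C

C=0, A=3, T=3, G=4
So N_AT = 6 and N_GC = 4.
Tm = 2(6) + 4(4) = 12 + 16 = 28°C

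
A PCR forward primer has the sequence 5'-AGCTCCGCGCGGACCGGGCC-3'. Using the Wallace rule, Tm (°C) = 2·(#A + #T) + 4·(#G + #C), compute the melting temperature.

74°C

Counting bases: G=8, C=9, T=1, A=2
A+T = 3, G+C = 17
Tm = 2(3) + 4(17) = 6 + 68 = 74°C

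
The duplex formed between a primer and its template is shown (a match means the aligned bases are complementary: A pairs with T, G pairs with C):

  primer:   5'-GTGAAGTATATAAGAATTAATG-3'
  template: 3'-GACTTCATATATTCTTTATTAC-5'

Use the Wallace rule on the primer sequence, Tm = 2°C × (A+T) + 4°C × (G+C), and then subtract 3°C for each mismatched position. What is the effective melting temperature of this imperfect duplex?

48°C

Primer base counts: A=10, T=7, G=5, C=0 → A+T=17, G+C=5
Perfect-match Tm = 2(17) + 4(5) = 34 + 20 = 54°C
Mismatches (positions where the bases are not complementary): 2 (at positions 1, 17)
Effective Tm = 54 − 2×3 = 54 − 6 = 48°C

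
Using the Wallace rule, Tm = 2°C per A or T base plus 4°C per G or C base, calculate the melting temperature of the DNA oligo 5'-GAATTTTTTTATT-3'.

28°C

Scanning the sequence gives G=1, T=9, C=0, A=3.
So N_AT = 12 and N_GC = 1.
Tm = 4·1 + 2·12 = 4 + 24 = 28°C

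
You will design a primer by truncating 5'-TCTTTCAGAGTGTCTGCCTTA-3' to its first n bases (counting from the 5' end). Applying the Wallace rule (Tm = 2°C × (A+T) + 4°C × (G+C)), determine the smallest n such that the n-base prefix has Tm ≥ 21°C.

First 7 bases: TCTTTCA → Tm = 18°C (< 21°C)
First 8 bases: TCTTTCAG → Tm = 22°C (≥ 21°C)
Since every base adds ≥2°C, Tm only increases with n, so the threshold is first crossed at n = 8.

n = 8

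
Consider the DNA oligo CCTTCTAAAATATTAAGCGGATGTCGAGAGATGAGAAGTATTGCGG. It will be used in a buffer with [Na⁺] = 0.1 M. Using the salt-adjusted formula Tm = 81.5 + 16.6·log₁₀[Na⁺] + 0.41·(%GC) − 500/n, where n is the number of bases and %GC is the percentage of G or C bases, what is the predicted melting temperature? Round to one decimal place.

Length n = 46. Base counts: G=13, T=12, C=6, A=15
G+C = 19, so %GC = 19/46 × 100 = 41.304%
Salt term: 16.6 × (-1) = -16.6
GC term: 0.41 × 41.304 = 16.935; length term: −500/46 = −10.87
Tm = 81.5 + (-16.6) + 16.935 − 10.87 = 70.965 → 71.0°C

71.0°C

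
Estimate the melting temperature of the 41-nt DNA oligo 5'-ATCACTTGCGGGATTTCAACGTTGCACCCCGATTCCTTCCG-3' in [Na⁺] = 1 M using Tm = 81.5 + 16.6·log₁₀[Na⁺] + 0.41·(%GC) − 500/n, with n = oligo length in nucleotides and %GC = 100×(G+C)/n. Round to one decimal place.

Length n = 41. C=14, T=12, A=7, G=8
G+C = 22, so %GC = 22/41 × 100 = 53.659%
Salt term: 16.6 × (0) = 0
GC term: 0.41 × 53.659 = 22; length term: −500/41 = −12.195
Tm = 81.5 + (0) + 22 − 12.195 = 91.305 → 91.3°C

91.3°C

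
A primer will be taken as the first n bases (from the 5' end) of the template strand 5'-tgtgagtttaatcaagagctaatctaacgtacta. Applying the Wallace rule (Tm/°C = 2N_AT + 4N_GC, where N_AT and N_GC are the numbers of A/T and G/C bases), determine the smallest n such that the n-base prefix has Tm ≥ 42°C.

First 15 bases: TGTGAGTTTAATCAA → Tm = 38°C (< 42°C)
First 16 bases: TGTGAGTTTAATCAAG → Tm = 42°C (≥ 42°C)
Since every base adds ≥2°C, Tm only increases with n, so the threshold is first crossed at n = 16.

n = 16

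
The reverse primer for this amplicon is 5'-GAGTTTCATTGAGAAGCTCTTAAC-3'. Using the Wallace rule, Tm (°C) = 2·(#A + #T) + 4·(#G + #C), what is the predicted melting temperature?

66°C

G=5, A=7, T=8, C=4
So N_AT = 15 and N_GC = 9.
Tm = 2×15 + 4×9 = 66°C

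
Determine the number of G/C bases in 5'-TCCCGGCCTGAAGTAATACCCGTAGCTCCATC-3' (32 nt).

Counting bases: T=7, G=6, A=7, C=12
Total G or C: 6 + 12 = 18

18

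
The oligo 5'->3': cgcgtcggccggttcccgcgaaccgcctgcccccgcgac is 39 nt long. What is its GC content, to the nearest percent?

Counting bases: C=20, A=3, T=4, G=12
G+C = 12 + 20 = 32 out of 39 bases
%GC = 32/39 × 100 = 82.05% ≈ 82%

82%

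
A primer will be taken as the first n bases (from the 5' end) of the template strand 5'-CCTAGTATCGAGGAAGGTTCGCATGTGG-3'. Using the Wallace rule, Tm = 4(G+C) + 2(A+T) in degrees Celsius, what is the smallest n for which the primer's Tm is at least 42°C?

n = 14

First 13 bases: CCTAGTATCGAGG → Tm = 40°C (< 42°C)
First 14 bases: CCTAGTATCGAGGA → Tm = 42°C (≥ 42°C)
Since every base adds ≥2°C, Tm only increases with n, so the threshold is first crossed at n = 14.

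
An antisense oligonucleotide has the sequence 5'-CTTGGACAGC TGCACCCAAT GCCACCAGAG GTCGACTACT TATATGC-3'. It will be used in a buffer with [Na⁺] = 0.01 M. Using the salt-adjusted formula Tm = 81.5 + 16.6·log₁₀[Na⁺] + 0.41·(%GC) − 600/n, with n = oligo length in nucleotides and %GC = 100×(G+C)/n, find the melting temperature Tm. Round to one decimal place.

Length n = 47. Scanning the sequence gives A=12, T=10, C=15, G=10.
G+C = 25, so %GC = 25/47 × 100 = 53.191%
Salt term: 16.6 × (-2) = -33.2
GC term: 0.41 × 53.191 = 21.808; length term: −600/47 = −12.766
Tm = 81.5 + (-33.2) + 21.808 − 12.766 = 57.342 → 57.3°C

57.3°C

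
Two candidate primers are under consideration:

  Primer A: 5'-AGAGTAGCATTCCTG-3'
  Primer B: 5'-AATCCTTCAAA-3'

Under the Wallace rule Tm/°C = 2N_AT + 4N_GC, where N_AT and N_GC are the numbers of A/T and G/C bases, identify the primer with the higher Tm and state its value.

Primer A: A+T=8, G+C=7 → Tm = 2(8)+4(7) = 44°C
Primer B: A+T=8, G+C=3 → Tm = 2(8)+4(3) = 28°C
44°C vs 28°C → primer A is higher.

Primer A, 44°C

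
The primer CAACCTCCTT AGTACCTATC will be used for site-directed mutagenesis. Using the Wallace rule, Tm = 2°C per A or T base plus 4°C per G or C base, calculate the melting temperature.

Counting bases: A=5, T=6, C=8, G=1
A+T = 11, G+C = 9
Tm = 2(11) + 4(9) = 22 + 36 = 58°C

58°C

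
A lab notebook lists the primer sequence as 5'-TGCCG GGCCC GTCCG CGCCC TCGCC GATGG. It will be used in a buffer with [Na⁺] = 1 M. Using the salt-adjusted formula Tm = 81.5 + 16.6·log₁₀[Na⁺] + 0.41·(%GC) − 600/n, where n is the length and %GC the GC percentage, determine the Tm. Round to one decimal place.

95.7°C

Length n = 30. Base counts: C=14, A=1, G=11, T=4
G+C = 25, so %GC = 25/30 × 100 = 83.333%
Salt term: 16.6 × (0) = 0
GC term: 0.41 × 83.333 = 34.167; length term: −600/30 = −20
Tm = 81.5 + (0) + 34.167 − 20 = 95.667 → 95.7°C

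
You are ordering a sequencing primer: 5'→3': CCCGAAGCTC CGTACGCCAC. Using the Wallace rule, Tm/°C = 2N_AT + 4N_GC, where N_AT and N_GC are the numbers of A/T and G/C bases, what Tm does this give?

68°C

Scanning the sequence gives T=2, G=4, A=4, C=10.
AT pairs contribute 6, GC pairs contribute 14.
Tm = 4·14 + 2·6 = 56 + 12 = 68°C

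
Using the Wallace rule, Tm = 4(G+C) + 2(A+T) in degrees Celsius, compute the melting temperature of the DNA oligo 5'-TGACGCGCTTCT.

Base counts: G=3, T=4, A=1, C=4
AT pairs contribute 5, GC pairs contribute 7.
Tm = 4·7 + 2·5 = 28 + 10 = 38°C

38°C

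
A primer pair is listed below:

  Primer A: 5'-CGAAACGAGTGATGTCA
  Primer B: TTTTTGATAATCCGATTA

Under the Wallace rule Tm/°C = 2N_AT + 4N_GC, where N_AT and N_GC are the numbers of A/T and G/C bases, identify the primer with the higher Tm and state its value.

Primer A, 50°C

Primer A: A+T=9, G+C=8 → Tm = 2(9)+4(8) = 50°C
Primer B: A+T=14, G+C=4 → Tm = 2(14)+4(4) = 44°C
50°C vs 44°C → primer A is higher.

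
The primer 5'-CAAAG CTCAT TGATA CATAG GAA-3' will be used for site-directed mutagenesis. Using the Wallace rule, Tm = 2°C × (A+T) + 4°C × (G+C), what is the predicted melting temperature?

C=4, T=5, G=4, A=10
A+T = 15, G+C = 8
Tm = 4·8 + 2·15 = 32 + 30 = 62°C

62°C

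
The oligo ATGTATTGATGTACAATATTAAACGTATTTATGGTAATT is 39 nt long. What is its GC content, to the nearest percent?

21%

Counting bases: T=17, C=2, G=6, A=14
G+C = 6 + 2 = 8 out of 39 bases
%GC = 8/39 × 100 = 20.51% ≈ 21%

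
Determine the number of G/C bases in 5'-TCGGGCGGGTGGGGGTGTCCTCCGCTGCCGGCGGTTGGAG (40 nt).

31

Scanning the sequence gives T=8, C=10, A=1, G=21.
G+C = 21 + 10 = 31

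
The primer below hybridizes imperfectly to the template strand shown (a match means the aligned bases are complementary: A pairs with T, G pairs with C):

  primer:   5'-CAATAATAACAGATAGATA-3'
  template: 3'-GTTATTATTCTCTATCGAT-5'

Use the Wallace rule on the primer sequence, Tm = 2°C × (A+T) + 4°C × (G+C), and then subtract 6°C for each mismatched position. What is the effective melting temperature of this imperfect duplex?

34°C

Primer base counts: A=11, T=4, G=2, C=2 → A+T=15, G+C=4
Perfect-match Tm = 2(15) + 4(4) = 30 + 16 = 46°C
Mismatches (positions where the bases are not complementary): 2 (at positions 10, 17)
Effective Tm = 46 − 2×6 = 46 − 12 = 34°C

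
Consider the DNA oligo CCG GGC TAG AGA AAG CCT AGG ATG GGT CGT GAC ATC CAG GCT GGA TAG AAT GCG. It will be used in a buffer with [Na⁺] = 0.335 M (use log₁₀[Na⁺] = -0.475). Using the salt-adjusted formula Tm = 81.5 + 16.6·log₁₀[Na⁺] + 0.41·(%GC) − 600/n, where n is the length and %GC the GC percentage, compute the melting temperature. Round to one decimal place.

Length n = 54. Scanning the sequence gives T=9, G=20, A=14, C=11.
G+C = 31, so %GC = 31/54 × 100 = 57.407%
Salt term: 16.6 × (-0.475) = -7.885
GC term: 0.41 × 57.407 = 23.537; length term: −600/54 = −11.111
Tm = 81.5 + (-7.885) + 23.537 − 11.111 = 86.041 → 86.0°C

86.0°C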